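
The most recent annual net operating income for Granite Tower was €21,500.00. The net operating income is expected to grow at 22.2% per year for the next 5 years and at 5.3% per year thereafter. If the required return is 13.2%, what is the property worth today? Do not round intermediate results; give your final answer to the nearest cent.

€556136.42

D_1 = 26273.00000
D_2 = 32105.60600
D_3 = 39233.05053
D_4 = 47942.78775
D_5 = 58586.08663
Terminal value at year 5: TV = D_5×(1+g_2)/(r−g_2) = 61691.14922/0.079 = 780900.62306
P_0 = D_1/(1+r)^1 + D_2/(1+r)^2 + D_3/(1+r)^3 + D_4/(1+r)^4 + D_5/(1+r)^5 + TV/(1+r)^5
    = 23209.36396 + 25054.63141 + 27046.60741 + 29196.95605 + 31518.26881 + 420110.59567 = 556136.42331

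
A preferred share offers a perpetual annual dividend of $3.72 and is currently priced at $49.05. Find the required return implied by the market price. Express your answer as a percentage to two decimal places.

P = C/r ⇒ r = C/P = $3.72/$49.05 = 0.075841

7.58%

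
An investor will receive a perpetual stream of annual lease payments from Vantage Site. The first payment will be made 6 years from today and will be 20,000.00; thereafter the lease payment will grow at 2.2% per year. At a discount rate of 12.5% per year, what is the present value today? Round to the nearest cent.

107753.20

Value at end of year 5: C₁ / (r − g) = 20,000.00 / (0.125 − 0.022) = 194,174.7573
Discount to today: PV = 194,174.7573 / (1 + 0.125)^5 = 194,174.7573 / 1.802032 = 107,753.20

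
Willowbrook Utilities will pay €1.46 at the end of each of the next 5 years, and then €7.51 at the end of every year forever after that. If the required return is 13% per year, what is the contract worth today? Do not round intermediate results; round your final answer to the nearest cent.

€36.49

PV of 5-year annuity: €1.46 × [1 − (1+0.13)^−5] / 0.13 = 5.13516
Perpetuity value at year 5: €7.51 / 0.13 = 57.76923
PV of perpetuity: 57.76923 / (1+0.13)^5 = 31.35482
Total PV = 5.13516 + 31.35482 = 36.48998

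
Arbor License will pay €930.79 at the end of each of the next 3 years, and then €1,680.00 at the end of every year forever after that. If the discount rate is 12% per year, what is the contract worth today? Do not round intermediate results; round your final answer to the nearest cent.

€12200.52

PV of 3-year annuity: €930.79 × [1 − (1+0.12)^−3] / 0.12 = 2235.60053
Perpetuity value at year 3: €1,680.00 / 0.12 = 14000.00000
PV of perpetuity: 14000.00000 / (1+0.12)^3 = 9964.92347
Total PV = 2235.60053 + 9964.92347 = 12200.52400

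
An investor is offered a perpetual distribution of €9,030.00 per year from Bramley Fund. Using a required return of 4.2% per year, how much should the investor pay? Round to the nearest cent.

€215000.00

Level perpetuity: PV = C / r = €9,030.00 / 0.042 = €215,000.00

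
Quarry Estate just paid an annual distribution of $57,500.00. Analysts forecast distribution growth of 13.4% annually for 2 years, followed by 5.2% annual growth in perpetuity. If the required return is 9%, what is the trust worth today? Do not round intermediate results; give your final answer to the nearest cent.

$1845008.69

D_1 = 65205.00000
D_2 = 73942.47000
Terminal value at year 2: TV = D_2×(1+g_2)/(r−g_2) = 77787.47844/0.038 = 2047038.90632
P_0 = D_1/(1+r)^1 + D_2/(1+r)^2 + TV/(1+r)^2
    = 59821.10092 + 62235.89765 + 1722951.69288 = 1845008.69145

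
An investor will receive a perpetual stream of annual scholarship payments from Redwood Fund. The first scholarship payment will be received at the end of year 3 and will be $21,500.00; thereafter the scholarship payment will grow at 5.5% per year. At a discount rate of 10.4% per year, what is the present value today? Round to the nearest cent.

Value at end of year 2: C₁ / (r − g) = $21,500.00 / (0.104 − 0.055) = $438,775.5102
Discount to today: PV = $438,775.5102 / (1 + 0.104)^2 = $438,775.5102 / 1.218816 = $360,001.44

$360001.44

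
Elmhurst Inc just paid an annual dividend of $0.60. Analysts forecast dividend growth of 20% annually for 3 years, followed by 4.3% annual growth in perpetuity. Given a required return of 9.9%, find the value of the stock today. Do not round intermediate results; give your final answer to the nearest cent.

D_1 = 0.72000
D_2 = 0.86400
D_3 = 1.03680
Terminal value at year 3: TV = D_3×(1+g_2)/(r−g_2) = 1.08138/0.056 = 19.31040
P_0 = D_1/(1+r)^1 + D_2/(1+r)^2 + D_3/(1+r)^3 + TV/(1+r)^3
    = 0.65514 + 0.71535 + 0.78109 + 14.54783 = 16.69941

$16.70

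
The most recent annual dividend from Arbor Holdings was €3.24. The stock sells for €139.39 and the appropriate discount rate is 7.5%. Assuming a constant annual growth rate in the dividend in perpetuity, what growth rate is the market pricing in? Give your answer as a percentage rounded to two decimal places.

5.06%

P = D₀(1+g)/(r−g) ⇒ P(r−g) = D₀(1+g) ⇒ g(P+D₀) = P·r − D₀
g = (P·r − D₀)/(P + D₀) = (€139.39×0.075 − €3.24) / (€139.39 + €3.24) = 0.050580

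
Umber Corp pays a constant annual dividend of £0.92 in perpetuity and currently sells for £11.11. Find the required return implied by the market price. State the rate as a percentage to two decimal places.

P = C/r ⇒ r = C/P = £0.92/£11.11 = 0.082808

8.28%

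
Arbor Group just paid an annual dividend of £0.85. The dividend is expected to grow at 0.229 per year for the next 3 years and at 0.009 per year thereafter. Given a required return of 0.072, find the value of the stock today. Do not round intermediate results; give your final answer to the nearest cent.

D_1 = 1.04465
D_2 = 1.28387
D_3 = 1.57788
Terminal value at year 3: TV = D_3×(1+g_2)/(r−g_2) = 1.59208/0.063 = 25.27116
P_0 = D_1/(1+r)^1 + D_2/(1+r)^2 + D_3/(1+r)^3 + TV/(1+r)^3
    = 0.97449 + 1.11721 + 1.28083 + 20.51355 = 23.88607

£23.89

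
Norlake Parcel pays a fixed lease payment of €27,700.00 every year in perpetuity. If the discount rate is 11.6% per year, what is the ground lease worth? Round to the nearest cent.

€238793.10

Level perpetuity: PV = C / r = €27,700.00 / 0.116 = €238,793.10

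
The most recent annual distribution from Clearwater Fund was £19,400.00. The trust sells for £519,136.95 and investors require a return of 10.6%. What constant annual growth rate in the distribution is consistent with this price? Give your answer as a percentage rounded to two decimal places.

P = D₀(1+g)/(r−g) ⇒ P(r−g) = D₀(1+g) ⇒ g(P+D₀) = P·r − D₀
g = (P·r − D₀)/(P + D₀) = (£519,136.95×0.106 − £19,400.00) / (£519,136.95 + £19,400.00) = 0.066158

6.62%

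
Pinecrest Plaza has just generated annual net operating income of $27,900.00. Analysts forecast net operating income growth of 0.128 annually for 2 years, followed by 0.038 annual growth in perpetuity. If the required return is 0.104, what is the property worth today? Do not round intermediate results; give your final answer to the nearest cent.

$515708.89

D_1 = 31471.20000
D_2 = 35499.51360
Terminal value at year 2: TV = D_2×(1+g_2)/(r−g_2) = 36848.49512/0.066 = 558310.53207
P_0 = D_1/(1+r)^1 + D_2/(1+r)^2 + TV/(1+r)^2
    = 28506.52174 + 29126.22873 + 458076.14281 = 515708.89328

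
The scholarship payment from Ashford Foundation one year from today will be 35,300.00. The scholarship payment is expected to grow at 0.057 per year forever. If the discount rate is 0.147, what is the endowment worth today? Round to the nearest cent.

392222.22

Growing perpetuity: P = D₁ / (r − g) = 35,300.0000 / (0.147 − 0.057) = 392,222.22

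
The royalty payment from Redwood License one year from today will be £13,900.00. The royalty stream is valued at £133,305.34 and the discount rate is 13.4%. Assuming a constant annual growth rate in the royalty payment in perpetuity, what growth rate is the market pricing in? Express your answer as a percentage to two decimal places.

2.97%

P = D₁/(r−g) ⇒ g = r − D₁/P = 0.134 − £13,900.00/£133,305.34 = 0.029728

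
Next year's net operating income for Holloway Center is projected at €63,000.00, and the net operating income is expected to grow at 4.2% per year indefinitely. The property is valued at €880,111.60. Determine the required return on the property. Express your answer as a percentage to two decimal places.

P = D₁/(r − g) ⇒ r = D₁/P + g = €63,000.0000/€880,111.60 + 0.042 = 0.071582 + 0.042 = 0.113582

11.36%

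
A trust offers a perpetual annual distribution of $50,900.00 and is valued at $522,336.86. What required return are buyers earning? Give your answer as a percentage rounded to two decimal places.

9.74%

P = C/r ⇒ r = C/P = $50,900.00/$522,336.86 = 0.097447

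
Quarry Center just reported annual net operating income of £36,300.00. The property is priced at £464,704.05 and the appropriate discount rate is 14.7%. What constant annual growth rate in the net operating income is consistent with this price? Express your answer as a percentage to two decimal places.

P = D₀(1+g)/(r−g) ⇒ P(r−g) = D₀(1+g) ⇒ g(P+D₀) = P·r − D₀
g = (P·r − D₀)/(P + D₀) = (£464,704.05×0.147 − £36,300.00) / (£464,704.05 + £36,300.00) = 0.063895

6.39%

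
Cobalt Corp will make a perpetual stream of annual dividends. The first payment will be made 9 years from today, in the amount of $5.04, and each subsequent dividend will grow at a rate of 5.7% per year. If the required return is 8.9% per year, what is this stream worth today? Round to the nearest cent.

Value at end of year 8: C₁ / (r − g) = $5.04 / (0.089 − 0.057) = $157.5000
Discount to today: PV = $157.5000 / (1 + 0.089)^8 = $157.5000 / 1.977985 = $79.63

$79.63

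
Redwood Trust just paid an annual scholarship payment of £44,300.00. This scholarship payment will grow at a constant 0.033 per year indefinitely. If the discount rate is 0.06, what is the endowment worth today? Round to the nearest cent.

£1694885.19

D₁ = D₀ × (1 + g) = £44,300.00 × 1.033 = £45,761.9000
Growing perpetuity: P = D₁ / (r − g) = £45,761.9000 / (0.06 − 0.033) = £1,694,885.19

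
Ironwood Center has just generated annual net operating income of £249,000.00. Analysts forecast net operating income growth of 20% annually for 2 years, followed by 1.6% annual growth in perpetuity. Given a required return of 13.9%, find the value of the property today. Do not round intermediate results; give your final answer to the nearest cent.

D_1 = 298800.00000
D_2 = 358560.00000
Terminal value at year 2: TV = D_2×(1+g_2)/(r−g_2) = 364296.96000/0.123 = 2961763.90244
P_0 = D_1/(1+r)^1 + D_2/(1+r)^2 + TV/(1+r)^2
    = 262335.38191 + 276384.95022 + 2282984.62943 = 2821704.96156

£2821704.96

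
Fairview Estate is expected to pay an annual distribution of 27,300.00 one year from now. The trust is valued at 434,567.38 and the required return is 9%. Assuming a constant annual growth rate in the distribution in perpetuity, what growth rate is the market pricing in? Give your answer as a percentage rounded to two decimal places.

2.72%

P = D₁/(r−g) ⇒ g = r − D₁/P = 0.09 − 27,300.00/434,567.38 = 0.027179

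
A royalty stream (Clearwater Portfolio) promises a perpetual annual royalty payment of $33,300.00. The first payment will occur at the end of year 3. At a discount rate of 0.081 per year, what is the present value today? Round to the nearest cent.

$351809.71

Value at end of year 2: C / r = $33,300.00 / 0.081 = $411,111.1111
Discount to today: PV = $411,111.1111 / (1 + 0.081)^2 = $411,111.1111 / 1.168561 = $351,809.71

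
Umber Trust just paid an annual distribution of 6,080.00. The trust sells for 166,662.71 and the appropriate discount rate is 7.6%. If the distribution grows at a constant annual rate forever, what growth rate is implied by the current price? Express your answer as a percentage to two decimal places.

P = D₀(1+g)/(r−g) ⇒ P(r−g) = D₀(1+g) ⇒ g(P+D₀) = P·r − D₀
g = (P·r − D₀)/(P + D₀) = (166,662.71×0.076 − 6,080.00) / (166,662.71 + 6,080.00) = 0.038128

3.81%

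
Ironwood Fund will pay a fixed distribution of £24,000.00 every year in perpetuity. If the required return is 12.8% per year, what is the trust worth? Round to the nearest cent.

£187500.00

Level perpetuity: PV = C / r = £24,000.00 / 0.128 = £187,500.00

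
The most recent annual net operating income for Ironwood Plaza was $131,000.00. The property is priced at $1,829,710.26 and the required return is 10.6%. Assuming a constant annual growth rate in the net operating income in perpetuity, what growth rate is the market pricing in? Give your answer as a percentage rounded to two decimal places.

3.21%

P = D₀(1+g)/(r−g) ⇒ P(r−g) = D₀(1+g) ⇒ g(P+D₀) = P·r − D₀
g = (P·r − D₀)/(P + D₀) = ($1,829,710.26×0.106 − $131,000.00) / ($1,829,710.26 + $131,000.00) = 0.032105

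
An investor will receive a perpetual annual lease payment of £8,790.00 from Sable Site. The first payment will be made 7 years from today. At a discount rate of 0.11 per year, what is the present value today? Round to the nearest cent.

£42722.66

Value at end of year 6: C / r = £8,790.00 / 0.11 = £79,909.0909
Discount to today: PV = £79,909.0909 / (1 + 0.11)^6 = £79,909.0909 / 1.870415 = £42,722.66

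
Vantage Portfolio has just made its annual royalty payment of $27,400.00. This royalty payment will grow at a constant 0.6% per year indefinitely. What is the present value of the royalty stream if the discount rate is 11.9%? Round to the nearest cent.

D₁ = D₀ × (1 + g) = $27,400.00 × 1.006 = $27,564.4000
Growing perpetuity: P = D₁ / (r − g) = $27,564.4000 / (0.119 − 0.006) = $243,932.74

$243932.74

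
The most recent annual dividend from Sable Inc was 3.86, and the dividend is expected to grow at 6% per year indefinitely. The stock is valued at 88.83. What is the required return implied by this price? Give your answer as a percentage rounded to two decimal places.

D₁ = 3.86 × 1.06 = 4.0916
P = D₁/(r − g) ⇒ r = D₁/P + g = 4.0916/88.83 + 0.06 = 0.046061 + 0.06 = 0.106061

10.61%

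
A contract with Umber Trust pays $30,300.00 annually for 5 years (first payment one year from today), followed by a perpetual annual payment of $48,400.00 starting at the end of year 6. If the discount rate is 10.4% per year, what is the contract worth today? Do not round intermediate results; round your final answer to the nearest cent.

$397466.80

PV of 5-year annuity: $30,300.00 × [1 − (1+0.104)^−5] / 0.104 = 113696.68136
Perpetuity value at year 5: $48,400.00 / 0.104 = 465384.61538
PV of perpetuity: 465384.61538 / (1+0.104)^5 = 283770.11447
Total PV = 113696.68136 + 283770.11447 = 397466.79583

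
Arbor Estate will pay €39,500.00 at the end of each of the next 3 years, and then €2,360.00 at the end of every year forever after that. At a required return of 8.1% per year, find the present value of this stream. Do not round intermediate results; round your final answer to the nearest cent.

€124676.74

PV of 3-year annuity: €39,500.00 × [1 − (1+0.081)^−3] / 0.081 = 101611.93170
Perpetuity value at year 3: €2,360.00 / 0.081 = 29135.80247
PV of perpetuity: 29135.80247 / (1+0.081)^3 = 23064.81111
Total PV = 101611.93170 + 23064.81111 = 124676.74281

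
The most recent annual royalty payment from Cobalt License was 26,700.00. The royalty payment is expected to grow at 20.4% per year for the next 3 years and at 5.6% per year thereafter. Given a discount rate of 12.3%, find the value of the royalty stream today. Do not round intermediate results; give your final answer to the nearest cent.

610830.21

D_1 = 32146.80000
D_2 = 38704.74720
D_3 = 46600.51563
Terminal value at year 3: TV = D_3×(1+g_2)/(r−g_2) = 49210.14450/0.067 = 734479.76872
P_0 = D_1/(1+r)^1 + D_2/(1+r)^2 + D_3/(1+r)^3 + TV/(1+r)^3
    = 28625.82369 + 30690.55362 + 32904.20887 + 518609.62041 = 610830.20659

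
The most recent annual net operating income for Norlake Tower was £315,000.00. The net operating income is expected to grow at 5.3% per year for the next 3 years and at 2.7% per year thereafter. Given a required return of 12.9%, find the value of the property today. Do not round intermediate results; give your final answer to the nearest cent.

£3396648.56

D_1 = 331695.00000
D_2 = 349274.83500
D_3 = 367786.40125
Terminal value at year 3: TV = D_3×(1+g_2)/(r−g_2) = 377716.63409/0.102 = 3703104.25577
P_0 = D_1/(1+r)^1 + D_2/(1+r)^2 + D_3/(1+r)^3 + TV/(1+r)^3
    = 293795.39415 + 274018.20199 + 255572.33542 + 2573262.63216 = 3396648.56372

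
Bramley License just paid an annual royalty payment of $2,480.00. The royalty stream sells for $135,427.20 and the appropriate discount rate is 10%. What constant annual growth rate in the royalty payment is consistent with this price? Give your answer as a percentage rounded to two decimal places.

8.02%

P = D₀(1+g)/(r−g) ⇒ P(r−g) = D₀(1+g) ⇒ g(P+D₀) = P·r − D₀
g = (P·r − D₀)/(P + D₀) = ($135,427.20×0.1 − $2,480.00) / ($135,427.20 + $2,480.00) = 0.080219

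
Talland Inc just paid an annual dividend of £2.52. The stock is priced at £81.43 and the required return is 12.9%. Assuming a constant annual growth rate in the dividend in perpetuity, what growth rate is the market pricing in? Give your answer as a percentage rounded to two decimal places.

P = D₀(1+g)/(r−g) ⇒ P(r−g) = D₀(1+g) ⇒ g(P+D₀) = P·r − D₀
g = (P·r − D₀)/(P + D₀) = (£81.43×0.129 − £2.52) / (£81.43 + £2.52) = 0.095110

9.51%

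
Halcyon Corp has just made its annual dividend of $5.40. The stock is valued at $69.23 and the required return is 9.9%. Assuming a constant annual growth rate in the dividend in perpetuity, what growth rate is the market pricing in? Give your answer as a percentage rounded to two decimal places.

1.95%

P = D₀(1+g)/(r−g) ⇒ P(r−g) = D₀(1+g) ⇒ g(P+D₀) = P·r − D₀
g = (P·r − D₀)/(P + D₀) = ($69.23×0.099 − $5.40) / ($69.23 + $5.40) = 0.019480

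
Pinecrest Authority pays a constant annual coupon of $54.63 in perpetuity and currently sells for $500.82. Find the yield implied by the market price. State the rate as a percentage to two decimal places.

P = C/r ⇒ r = C/P = $54.63/$500.82 = 0.109081

10.91%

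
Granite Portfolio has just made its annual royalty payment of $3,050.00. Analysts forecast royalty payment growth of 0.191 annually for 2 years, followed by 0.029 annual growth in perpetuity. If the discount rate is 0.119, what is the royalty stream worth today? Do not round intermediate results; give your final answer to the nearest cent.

$46204.91

D_1 = 3632.55000
D_2 = 4326.36705
Terminal value at year 2: TV = D_2×(1+g_2)/(r−g_2) = 4451.83169/0.09 = 49464.79661
P_0 = D_1/(1+r)^1 + D_2/(1+r)^2 + TV/(1+r)^2
    = 3246.24665 + 3455.12043 + 39503.54356 = 46204.91063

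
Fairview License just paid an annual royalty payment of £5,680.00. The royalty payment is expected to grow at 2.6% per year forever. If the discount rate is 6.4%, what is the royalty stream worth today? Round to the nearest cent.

D₁ = D₀ × (1 + g) = £5,680.00 × 1.026 = £5,827.6800
Growing perpetuity: P = D₁ / (r − g) = £5,827.6800 / (0.064 − 0.026) = £153,360.00

£153360.00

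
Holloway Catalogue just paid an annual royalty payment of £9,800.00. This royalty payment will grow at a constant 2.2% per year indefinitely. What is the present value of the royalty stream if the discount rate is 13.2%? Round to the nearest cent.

£91050.91

D₁ = D₀ × (1 + g) = £9,800.00 × 1.022 = £10,015.6000
Growing perpetuity: P = D₁ / (r − g) = £10,015.6000 / (0.132 − 0.022) = £91,050.91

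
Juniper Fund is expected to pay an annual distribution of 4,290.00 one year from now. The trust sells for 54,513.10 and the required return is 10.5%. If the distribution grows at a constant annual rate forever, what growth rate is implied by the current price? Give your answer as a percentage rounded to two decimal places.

2.63%

P = D₁/(r−g) ⇒ g = r − D₁/P = 0.105 − 4,290.00/54,513.10 = 0.026303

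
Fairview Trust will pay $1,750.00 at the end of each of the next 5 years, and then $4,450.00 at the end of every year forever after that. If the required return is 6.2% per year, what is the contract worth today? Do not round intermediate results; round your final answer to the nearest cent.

PV of 5-year annuity: $1,750.00 × [1 − (1+0.062)^−5] / 0.062 = 7331.70133
Perpetuity value at year 5: $4,450.00 / 0.062 = 71774.19355
PV of perpetuity: 71774.19355 / (1+0.062)^5 = 53130.72446
Total PV = 7331.70133 + 53130.72446 = 60462.42579

$60462.43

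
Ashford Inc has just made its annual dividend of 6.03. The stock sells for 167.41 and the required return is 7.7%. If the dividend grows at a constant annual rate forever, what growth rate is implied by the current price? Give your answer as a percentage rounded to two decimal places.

P = D₀(1+g)/(r−g) ⇒ P(r−g) = D₀(1+g) ⇒ g(P+D₀) = P·r − D₀
g = (P·r − D₀)/(P + D₀) = (167.41×0.077 − 6.03) / (167.41 + 6.03) = 0.039556

3.96%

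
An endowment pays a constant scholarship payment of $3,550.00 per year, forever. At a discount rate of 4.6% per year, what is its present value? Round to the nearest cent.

$77173.91

Level perpetuity: PV = C / r = $3,550.00 / 0.046 = $77,173.91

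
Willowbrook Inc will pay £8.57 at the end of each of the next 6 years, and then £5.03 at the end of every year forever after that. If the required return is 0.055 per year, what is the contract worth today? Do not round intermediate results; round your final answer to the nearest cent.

PV of 6-year annuity: £8.57 × [1 − (1+0.055)^−6] / 0.055 = 42.81169
Perpetuity value at year 6: £5.03 / 0.055 = 91.45455
PV of perpetuity: 91.45455 / (1+0.055)^6 = 66.32703
Total PV = 42.81169 + 66.32703 = 109.13872

£109.14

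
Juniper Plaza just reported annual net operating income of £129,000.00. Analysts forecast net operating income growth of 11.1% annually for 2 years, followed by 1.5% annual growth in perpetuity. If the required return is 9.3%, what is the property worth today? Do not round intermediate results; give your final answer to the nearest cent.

D_1 = 143319.00000
D_2 = 159227.40900
Terminal value at year 2: TV = D_2×(1+g_2)/(r−g_2) = 161615.82013/0.078 = 2071997.69404
P_0 = D_1/(1+r)^1 + D_2/(1+r)^2 + TV/(1+r)^2
    = 131124.42818 + 133283.84237 + 1734398.71798 = 1998806.98853

£1998806.99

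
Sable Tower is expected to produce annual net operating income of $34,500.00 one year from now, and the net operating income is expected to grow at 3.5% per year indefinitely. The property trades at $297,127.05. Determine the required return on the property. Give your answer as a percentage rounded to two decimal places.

P = D₁/(r − g) ⇒ r = D₁/P + g = $34,500.0000/$297,127.05 + 0.035 = 0.116112 + 0.035 = 0.151112

15.11%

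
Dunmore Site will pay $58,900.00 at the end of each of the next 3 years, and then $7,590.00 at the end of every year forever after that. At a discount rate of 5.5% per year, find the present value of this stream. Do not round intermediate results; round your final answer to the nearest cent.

$276430.96

PV of 3-year annuity: $58,900.00 × [1 − (1+0.055)^−3] / 0.055 = 158908.27599
Perpetuity value at year 3: $7,590.00 / 0.055 = 138000.00000
PV of perpetuity: 138000.00000 / (1+0.055)^3 = 117522.68566
Total PV = 158908.27599 + 117522.68566 = 276430.96165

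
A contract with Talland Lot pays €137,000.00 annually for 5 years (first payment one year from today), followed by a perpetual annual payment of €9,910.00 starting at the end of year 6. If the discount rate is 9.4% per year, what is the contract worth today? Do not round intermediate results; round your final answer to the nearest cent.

PV of 5-year annuity: €137,000.00 × [1 − (1+0.094)^−5] / 0.094 = 527397.22294
Perpetuity value at year 5: €9,910.00 / 0.094 = 105425.53191
PV of perpetuity: 105425.53191 / (1+0.094)^5 = 67275.84958
Total PV = 527397.22294 + 67275.84958 = 594673.07253

€594673.07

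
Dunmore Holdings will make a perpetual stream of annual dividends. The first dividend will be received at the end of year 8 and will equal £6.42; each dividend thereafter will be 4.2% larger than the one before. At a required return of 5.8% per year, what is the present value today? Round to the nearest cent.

£270.41

Value at end of year 7: C₁ / (r − g) = £6.42 / (0.058 − 0.042) = £401.2500
Discount to today: PV = £401.2500 / (1 + 0.058)^7 = £401.2500 / 1.483883 = £270.41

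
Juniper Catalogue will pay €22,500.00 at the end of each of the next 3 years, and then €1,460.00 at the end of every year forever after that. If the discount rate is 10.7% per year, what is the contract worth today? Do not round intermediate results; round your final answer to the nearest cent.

€65330.08

PV of 3-year annuity: €22,500.00 × [1 − (1+0.107)^−3] / 0.107 = 55271.74387
Perpetuity value at year 3: €1,460.00 / 0.107 = 13644.85981
PV of perpetuity: 13644.85981 / (1+0.107)^3 = 10058.33777
Total PV = 55271.74387 + 10058.33777 = 65330.08164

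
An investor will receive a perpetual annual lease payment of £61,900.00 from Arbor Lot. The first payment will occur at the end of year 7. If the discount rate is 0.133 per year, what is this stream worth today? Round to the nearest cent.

Value at end of year 6: C / r = £61,900.00 / 0.133 = £465,413.5338
Discount to today: PV = £465,413.5338 / (1 + 0.133)^6 = £465,413.5338 / 2.115336 = £220,018.68

£220018.68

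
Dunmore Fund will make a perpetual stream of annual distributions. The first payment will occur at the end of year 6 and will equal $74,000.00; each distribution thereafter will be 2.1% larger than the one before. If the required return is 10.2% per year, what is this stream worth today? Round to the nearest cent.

Value at end of year 5: C₁ / (r − g) = $74,000.00 / (0.102 − 0.021) = $913,580.2469
Discount to today: PV = $913,580.2469 / (1 + 0.102)^5 = $913,580.2469 / 1.625204 = $562,132.54

$562132.54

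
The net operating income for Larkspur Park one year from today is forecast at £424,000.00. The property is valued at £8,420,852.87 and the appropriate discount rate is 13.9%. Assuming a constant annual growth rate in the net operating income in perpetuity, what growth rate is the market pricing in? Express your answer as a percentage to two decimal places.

8.86%

P = D₁/(r−g) ⇒ g = r − D₁/P = 0.139 − £424,000.00/£8,420,852.87 = 0.088649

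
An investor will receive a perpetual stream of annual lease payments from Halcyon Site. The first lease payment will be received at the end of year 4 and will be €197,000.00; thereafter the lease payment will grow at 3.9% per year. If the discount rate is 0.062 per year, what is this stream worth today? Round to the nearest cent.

Value at end of year 3: C₁ / (r − g) = €197,000.00 / (0.062 − 0.039) = €8,565,217.3913
Discount to today: PV = €8,565,217.3913 / (1 + 0.062)^3 = €8,565,217.3913 / 1.197770 = €7,150,968.09

€7150968.09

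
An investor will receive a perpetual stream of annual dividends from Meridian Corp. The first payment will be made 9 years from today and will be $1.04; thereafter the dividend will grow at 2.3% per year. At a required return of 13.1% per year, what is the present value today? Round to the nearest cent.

Value at end of year 8: C₁ / (r − g) = $1.04 / (0.131 − 0.023) = $9.6296
Discount to today: PV = $9.6296 / (1 + 0.131)^8 = $9.6296 / 2.677323 = $3.60

$3.60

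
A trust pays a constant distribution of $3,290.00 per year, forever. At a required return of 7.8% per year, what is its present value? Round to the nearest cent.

Level perpetuity: PV = C / r = $3,290.00 / 0.078 = $42,179.49

$42179.49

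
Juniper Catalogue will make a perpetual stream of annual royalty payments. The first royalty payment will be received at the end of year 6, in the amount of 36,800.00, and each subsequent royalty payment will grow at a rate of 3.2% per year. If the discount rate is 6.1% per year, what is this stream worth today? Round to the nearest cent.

943784.63

Value at end of year 5: C₁ / (r − g) = 36,800.00 / (0.061 − 0.032) = 1,268,965.5172
Discount to today: PV = 1,268,965.5172 / (1 + 0.061)^5 = 1,268,965.5172 / 1.344550 = 943,784.63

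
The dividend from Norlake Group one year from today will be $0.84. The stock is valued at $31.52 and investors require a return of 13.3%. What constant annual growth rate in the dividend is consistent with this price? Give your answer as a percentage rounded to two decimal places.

P = D₁/(r−g) ⇒ g = r − D₁/P = 0.133 − $0.84/$31.52 = 0.106350

10.64%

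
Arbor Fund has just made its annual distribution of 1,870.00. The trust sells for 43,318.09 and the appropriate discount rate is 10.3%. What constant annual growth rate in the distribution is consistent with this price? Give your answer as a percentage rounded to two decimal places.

P = D₀(1+g)/(r−g) ⇒ P(r−g) = D₀(1+g) ⇒ g(P+D₀) = P·r − D₀
g = (P·r − D₀)/(P + D₀) = (43,318.09×0.103 − 1,870.00) / (43,318.09 + 1,870.00) = 0.057355

5.74%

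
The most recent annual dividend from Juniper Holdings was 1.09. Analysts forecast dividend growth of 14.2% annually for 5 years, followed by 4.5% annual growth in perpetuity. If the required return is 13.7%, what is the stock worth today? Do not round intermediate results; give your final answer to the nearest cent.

18.18

D_1 = 1.24478
D_2 = 1.42154
D_3 = 1.62340
D_4 = 1.85392
D_5 = 2.11718
Terminal value at year 5: TV = D_5×(1+g_2)/(r−g_2) = 2.21245/0.092 = 24.04836
P_0 = D_1/(1+r)^1 + D_2/(1+r)^2 + D_3/(1+r)^3 + D_4/(1+r)^4 + D_5/(1+r)^5 + TV/(1+r)^5
    = 1.09479 + 1.09961 + 1.10444 + 1.10930 + 1.11418 + 12.65561 = 18.17793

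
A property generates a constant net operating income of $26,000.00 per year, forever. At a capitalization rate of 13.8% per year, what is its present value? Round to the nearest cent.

Level perpetuity: PV = C / r = $26,000.00 / 0.138 = $188,405.80

$188405.80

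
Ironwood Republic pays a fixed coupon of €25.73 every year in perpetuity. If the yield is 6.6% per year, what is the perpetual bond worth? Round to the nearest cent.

€389.85

Level perpetuity: PV = C / r = €25.73 / 0.066 = €389.85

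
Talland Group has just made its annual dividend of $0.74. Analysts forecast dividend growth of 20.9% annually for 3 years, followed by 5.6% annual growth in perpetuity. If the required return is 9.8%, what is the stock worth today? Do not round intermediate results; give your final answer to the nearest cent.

D_1 = 0.89466
D_2 = 1.08164
D_3 = 1.30771
Terminal value at year 3: TV = D_3×(1+g_2)/(r−g_2) = 1.38094/0.042 = 32.87950
P_0 = D_1/(1+r)^1 + D_2/(1+r)^2 + D_3/(1+r)^3 + TV/(1+r)^3
    = 0.81481 + 0.89718 + 0.98788 + 24.83809 = 27.53796

$27.54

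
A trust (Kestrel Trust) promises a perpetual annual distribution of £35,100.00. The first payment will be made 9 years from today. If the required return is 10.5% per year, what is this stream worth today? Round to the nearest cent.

Value at end of year 8: C / r = £35,100.00 / 0.105 = £334,285.7143
Discount to today: PV = £334,285.7143 / (1 + 0.105)^8 = £334,285.7143 / 2.222789 = £150,390.22

£150390.22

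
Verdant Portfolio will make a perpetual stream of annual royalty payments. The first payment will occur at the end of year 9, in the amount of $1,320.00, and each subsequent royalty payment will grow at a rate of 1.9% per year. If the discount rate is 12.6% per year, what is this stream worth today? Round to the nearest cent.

$4774.01

Value at end of year 8: C₁ / (r − g) = $1,320.00 / (0.126 − 0.019) = $12,336.4486
Discount to today: PV = $12,336.4486 / (1 + 0.126)^8 = $12,336.4486 / 2.584087 = $4,774.01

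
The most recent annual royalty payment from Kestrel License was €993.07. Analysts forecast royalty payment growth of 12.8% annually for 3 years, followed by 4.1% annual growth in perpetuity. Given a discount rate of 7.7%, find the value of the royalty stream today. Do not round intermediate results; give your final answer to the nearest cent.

€36262.35

D_1 = 1120.18296
D_2 = 1263.56638
D_3 = 1425.30288
Terminal value at year 3: TV = D_3×(1+g_2)/(r−g_2) = 1483.74029/0.036 = 41215.00815
P_0 = D_1/(1+r)^1 + D_2/(1+r)^2 + D_3/(1+r)^3 + TV/(1+r)^3
    = 1040.09560 + 1089.34804 + 1140.93276 + 32991.97239 = 36262.34879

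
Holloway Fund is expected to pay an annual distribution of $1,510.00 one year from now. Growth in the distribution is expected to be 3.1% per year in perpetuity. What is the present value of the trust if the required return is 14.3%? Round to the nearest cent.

$13482.14

Growing perpetuity: P = D₁ / (r − g) = $1,510.0000 / (0.143 − 0.031) = $13,482.14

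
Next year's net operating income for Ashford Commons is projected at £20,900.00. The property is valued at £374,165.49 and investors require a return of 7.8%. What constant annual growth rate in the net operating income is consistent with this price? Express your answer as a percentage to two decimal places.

P = D₁/(r−g) ⇒ g = r − D₁/P = 0.078 − £20,900.00/£374,165.49 = 0.022142

2.21%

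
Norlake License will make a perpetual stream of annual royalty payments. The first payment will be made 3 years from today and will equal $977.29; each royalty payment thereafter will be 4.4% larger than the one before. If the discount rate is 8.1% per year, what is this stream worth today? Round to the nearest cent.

Value at end of year 2: C₁ / (r − g) = $977.29 / (0.081 − 0.044) = $26,413.2432
Discount to today: PV = $26,413.2432 / (1 + 0.081)^2 = $26,413.2432 / 1.168561 = $22,603.22

$22603.22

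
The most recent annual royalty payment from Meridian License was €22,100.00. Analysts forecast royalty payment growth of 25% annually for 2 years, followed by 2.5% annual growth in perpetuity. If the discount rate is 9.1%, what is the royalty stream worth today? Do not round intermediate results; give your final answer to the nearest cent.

€504881.54

D_1 = 27625.00000
D_2 = 34531.25000
Terminal value at year 2: TV = D_2×(1+g_2)/(r−g_2) = 35394.53125/0.066 = 536280.77652
P_0 = D_1/(1+r)^1 + D_2/(1+r)^2 + TV/(1+r)^2
    = 25320.80660 + 29011.00664 + 450549.72441 = 504881.53765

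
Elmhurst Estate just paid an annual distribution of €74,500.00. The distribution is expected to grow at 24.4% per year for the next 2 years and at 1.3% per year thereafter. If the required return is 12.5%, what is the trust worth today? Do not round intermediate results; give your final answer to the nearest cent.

D_1 = 92678.00000
D_2 = 115291.43200
Terminal value at year 2: TV = D_2×(1+g_2)/(r−g_2) = 116790.22062/0.112 = 1042769.82693
P_0 = D_1/(1+r)^1 + D_2/(1+r)^2 + TV/(1+r)^2
    = 82380.44444 + 91094.46479 + 823916.90029 = 997391.80952

€997391.81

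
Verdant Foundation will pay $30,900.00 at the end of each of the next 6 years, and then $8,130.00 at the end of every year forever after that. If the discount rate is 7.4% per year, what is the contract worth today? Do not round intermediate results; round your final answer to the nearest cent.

$217071.61

PV of 6-year annuity: $30,900.00 × [1 − (1+0.074)^−6] / 0.074 = 145484.77806
Perpetuity value at year 6: $8,130.00 / 0.074 = 109864.86486
PV of perpetuity: 109864.86486 / (1+0.074)^6 = 71586.83102
Total PV = 145484.77806 + 71586.83102 = 217071.60909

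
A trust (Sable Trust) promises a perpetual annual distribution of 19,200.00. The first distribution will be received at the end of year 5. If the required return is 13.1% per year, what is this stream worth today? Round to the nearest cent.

89573.49

Value at end of year 4: C / r = 19,200.00 / 0.131 = 146,564.8855
Discount to today: PV = 146,564.8855 / (1 + 0.131)^4 = 146,564.8855 / 1.636253 = 89,573.49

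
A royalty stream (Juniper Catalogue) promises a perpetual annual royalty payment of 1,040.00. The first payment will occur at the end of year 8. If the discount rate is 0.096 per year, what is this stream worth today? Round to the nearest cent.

5702.80

Value at end of year 7: C / r = 1,040.00 / 0.096 = 10,833.3333
Discount to today: PV = 10,833.3333 / (1 + 0.096)^7 = 10,833.3333 / 1.899651 = 5,702.80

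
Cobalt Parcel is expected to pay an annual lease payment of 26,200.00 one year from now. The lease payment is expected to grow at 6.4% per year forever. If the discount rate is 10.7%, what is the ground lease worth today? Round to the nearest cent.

Growing perpetuity: P = D₁ / (r − g) = 26,200.0000 / (0.107 − 0.064) = 609,302.33

609302.33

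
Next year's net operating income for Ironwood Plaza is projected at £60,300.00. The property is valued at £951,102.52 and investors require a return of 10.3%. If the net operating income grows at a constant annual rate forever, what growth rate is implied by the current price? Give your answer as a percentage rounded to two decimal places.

P = D₁/(r−g) ⇒ g = r − D₁/P = 0.103 − £60,300.00/£951,102.52 = 0.039600

3.96%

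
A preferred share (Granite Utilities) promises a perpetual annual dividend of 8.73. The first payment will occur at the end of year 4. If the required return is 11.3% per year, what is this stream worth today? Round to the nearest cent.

Value at end of year 3: C / r = 8.73 / 0.113 = 77.2566
Discount to today: PV = 77.2566 / (1 + 0.113)^3 = 77.2566 / 1.378750 = 56.03

56.03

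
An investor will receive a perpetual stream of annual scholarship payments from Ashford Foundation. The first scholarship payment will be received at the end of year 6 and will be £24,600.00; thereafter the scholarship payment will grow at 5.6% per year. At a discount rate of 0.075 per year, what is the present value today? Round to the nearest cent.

£901860.12

Value at end of year 5: C₁ / (r − g) = £24,600.00 / (0.075 − 0.056) = £1,294,736.8421
Discount to today: PV = £1,294,736.8421 / (1 + 0.075)^5 = £1,294,736.8421 / 1.435629 = £901,860.12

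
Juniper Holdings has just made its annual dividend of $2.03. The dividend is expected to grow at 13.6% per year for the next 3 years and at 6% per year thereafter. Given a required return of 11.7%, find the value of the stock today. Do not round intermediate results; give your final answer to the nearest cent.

$46.01

D_1 = 2.30608
D_2 = 2.61971
D_3 = 2.97599
Terminal value at year 3: TV = D_3×(1+g_2)/(r−g_2) = 3.15455/0.057 = 55.34292
P_0 = D_1/(1+r)^1 + D_2/(1+r)^2 + D_3/(1+r)^3 + TV/(1+r)^3
    = 2.06453 + 2.09965 + 2.13536 + 39.71024 = 46.00978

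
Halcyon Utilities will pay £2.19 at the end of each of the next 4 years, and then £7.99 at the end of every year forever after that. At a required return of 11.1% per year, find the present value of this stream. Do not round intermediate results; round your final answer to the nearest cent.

PV of 4-year annuity: £2.19 × [1 − (1+0.111)^−4] / 0.111 = 6.77987
Perpetuity value at year 4: £7.99 / 0.111 = 71.98198
PV of perpetuity: 71.98198 / (1+0.111)^4 = 47.24627
Total PV = 6.77987 + 47.24627 = 54.02615

£54.03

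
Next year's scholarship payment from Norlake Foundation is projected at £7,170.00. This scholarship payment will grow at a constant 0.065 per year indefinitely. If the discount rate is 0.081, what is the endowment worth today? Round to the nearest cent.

£448125.00

Growing perpetuity: P = D₁ / (r − g) = £7,170.0000 / (0.081 − 0.065) = £448,125.00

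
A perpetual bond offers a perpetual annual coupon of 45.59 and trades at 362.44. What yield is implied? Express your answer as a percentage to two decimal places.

12.58%

P = C/r ⇒ r = C/P = 45.59/362.44 = 0.125786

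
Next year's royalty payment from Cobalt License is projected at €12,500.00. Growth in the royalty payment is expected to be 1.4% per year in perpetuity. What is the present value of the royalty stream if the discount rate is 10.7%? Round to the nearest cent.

€134408.60

Growing perpetuity: P = D₁ / (r − g) = €12,500.0000 / (0.107 − 0.014) = €134,408.60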